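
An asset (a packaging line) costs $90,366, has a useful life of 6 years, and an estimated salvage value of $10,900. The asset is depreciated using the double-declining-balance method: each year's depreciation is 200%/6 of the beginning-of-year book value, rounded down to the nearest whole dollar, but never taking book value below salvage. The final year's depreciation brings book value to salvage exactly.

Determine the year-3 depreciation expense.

$13,387

Depreciable base = $90,366 − $10,900 = $79,466.
Year 1: ⌊$90,366 × 200%/6⌋ = $30,122. Book value $60,244.
Year 2: ⌊$60,244 × 200%/6⌋ = $20,081. Book value $40,163.
Year 3: ⌊$40,163 × 200%/6⌋ = $13,387. Book value $26,776.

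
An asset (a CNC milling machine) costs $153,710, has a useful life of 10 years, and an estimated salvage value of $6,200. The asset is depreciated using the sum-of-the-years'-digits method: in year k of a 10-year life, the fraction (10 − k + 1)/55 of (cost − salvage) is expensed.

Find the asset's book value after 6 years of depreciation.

Depreciable base = $153,710 − $6,200 = $147,510.
Sum of the years' digits = 10+9+8+7+6+5+4+3+2+1 = 55.
Year 1: $147,510 × 10/55 = $26,820. Book value $126,890.
Year 2: $147,510 × 9/55 = $24,138. Book value $102,752.
Year 3: $147,510 × 8/55 = $21,456. Book value $81,296.
Year 4: $147,510 × 7/55 = $18,774. Book value $62,522.
Year 5: $147,510 × 6/55 = $16,092. Book value $46,430.
Year 6: $147,510 × 5/55 = $13,410. Book value $33,020.

$33,020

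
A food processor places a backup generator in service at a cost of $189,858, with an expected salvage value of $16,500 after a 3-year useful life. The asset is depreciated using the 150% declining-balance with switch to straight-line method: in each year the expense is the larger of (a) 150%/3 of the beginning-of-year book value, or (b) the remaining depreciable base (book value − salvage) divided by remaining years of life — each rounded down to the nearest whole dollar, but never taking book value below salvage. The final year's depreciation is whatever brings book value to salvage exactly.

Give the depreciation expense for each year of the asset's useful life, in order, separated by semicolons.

Depreciable base = $189,858 − $16,500 = $173,358.
Year 1: DB = ⌊$189,858 × 150%/3⌋ = $94,929; SL = ⌊$173,358/3⌋ = $57,786 → take DB $94,929. Book value $94,929.
Year 2: DB = ⌊$94,929 × 150%/3⌋ = $47,464; SL = ⌊$78,429/2⌋ = $39,214 → take DB $47,464. Book value $47,465.
Year 3 (final): $47,465 − $16,500 = $30,965. Book value $16,500.

$94,929; $47,464; $30,965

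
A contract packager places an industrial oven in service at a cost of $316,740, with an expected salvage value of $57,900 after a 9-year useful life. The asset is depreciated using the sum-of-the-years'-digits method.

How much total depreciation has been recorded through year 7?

Depreciable base = $316,740 − $57,900 = $258,840.
Sum of the years' digits = 9+8+7+6+5+4+3+2+1 = 45.
Year 1: $258,840 × 9/45 = $51,768. Book value $264,972.
Year 2: $258,840 × 8/45 = $46,016. Book value $218,956.
Year 3: $258,840 × 7/45 = $40,264. Book value $178,692.
Year 4: $258,840 × 6/45 = $34,512. Book value $144,180.
Year 5: $258,840 × 5/45 = $28,760. Book value $115,420.
Year 6: $258,840 × 4/45 = $23,008. Book value $92,412.
Year 7: $258,840 × 3/45 = $17,256. Book value $75,156.
Accumulated through year 7 = $316,740 − $75,156 = $241,584.

$241,584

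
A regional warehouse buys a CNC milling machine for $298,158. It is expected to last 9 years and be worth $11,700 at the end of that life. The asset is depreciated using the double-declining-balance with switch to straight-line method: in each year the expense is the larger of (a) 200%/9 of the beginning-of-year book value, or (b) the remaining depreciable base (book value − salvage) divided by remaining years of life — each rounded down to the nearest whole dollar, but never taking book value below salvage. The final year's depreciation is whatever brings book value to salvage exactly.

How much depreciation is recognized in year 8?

$18,102

Depreciable base = $298,158 − $11,700 = $286,458.
Year 1: DB = ⌊$298,158 × 200%/9⌋ = $66,257; SL = ⌊$286,458/9⌋ = $31,828 → take DB $66,257. Book value $231,901.
Year 2: DB = ⌊$231,901 × 200%/9⌋ = $51,533; SL = ⌊$220,201/8⌋ = $27,525 → take DB $51,533. Book value $180,368.
Year 3: DB = ⌊$180,368 × 200%/9⌋ = $40,081; SL = ⌊$168,668/7⌋ = $24,095 → take DB $40,081. Book value $140,287.
Year 4: DB = ⌊$140,287 × 200%/9⌋ = $31,174; SL = ⌊$128,587/6⌋ = $21,431 → take DB $31,174. Book value $109,113.
Year 5: DB = ⌊$109,113 × 200%/9⌋ = $24,247; SL = ⌊$97,413/5⌋ = $19,482 → take DB $24,247. Book value $84,866.
Year 6: DB = ⌊$84,866 × 200%/9⌋ = $18,859; SL = ⌊$73,166/4⌋ = $18,291 → take DB $18,859. Book value $66,007.
Year 7: DB = ⌊$66,007 × 200%/9⌋ = $14,668; SL = ⌊$54,307/3⌋ = $18,102 → take SL $18,102. Book value $47,905.
Year 8: DB = ⌊$47,905 × 200%/9⌋ = $10,645; SL = ⌊$36,205/2⌋ = $18,102 → take SL $18,102. Book value $29,803.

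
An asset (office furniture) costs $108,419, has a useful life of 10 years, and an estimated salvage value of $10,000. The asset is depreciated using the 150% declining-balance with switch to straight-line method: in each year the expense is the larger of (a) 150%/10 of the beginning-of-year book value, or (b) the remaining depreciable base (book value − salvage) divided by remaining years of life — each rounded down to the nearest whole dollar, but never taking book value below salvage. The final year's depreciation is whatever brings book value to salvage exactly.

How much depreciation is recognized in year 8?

Depreciable base = $108,419 − $10,000 = $98,419.
Year 1: DB = ⌊$108,419 × 150%/10⌋ = $16,262; SL = ⌊$98,419/10⌋ = $9,841 → take DB $16,262. Book value $92,157.
Year 2: DB = ⌊$92,157 × 150%/10⌋ = $13,823; SL = ⌊$82,157/9⌋ = $9,128 → take DB $13,823. Book value $78,334.
Year 3: DB = ⌊$78,334 × 150%/10⌋ = $11,750; SL = ⌊$68,334/8⌋ = $8,541 → take DB $11,750. Book value $66,584.
Year 4: DB = ⌊$66,584 × 150%/10⌋ = $9,987; SL = ⌊$56,584/7⌋ = $8,083 → take DB $9,987. Book value $56,597.
Year 5: DB = ⌊$56,597 × 150%/10⌋ = $8,489; SL = ⌊$46,597/6⌋ = $7,766 → take DB $8,489. Book value $48,108.
Year 6: DB = ⌊$48,108 × 150%/10⌋ = $7,216; SL = ⌊$38,108/5⌋ = $7,621 → take SL $7,621. Book value $40,487.
Year 7: DB = ⌊$40,487 × 150%/10⌋ = $6,073; SL = ⌊$30,487/4⌋ = $7,621 → take SL $7,621. Book value $32,866.
Year 8: DB = ⌊$32,866 × 150%/10⌋ = $4,929; SL = ⌊$22,866/3⌋ = $7,622 → take SL $7,622. Book value $25,244.

$7,622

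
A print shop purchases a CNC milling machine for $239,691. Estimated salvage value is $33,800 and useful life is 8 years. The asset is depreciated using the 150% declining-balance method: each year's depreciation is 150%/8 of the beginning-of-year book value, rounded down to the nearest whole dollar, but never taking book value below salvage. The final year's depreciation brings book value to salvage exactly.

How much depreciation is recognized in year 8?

$22,231

Depreciable base = $239,691 − $33,800 = $205,891.
Year 1: ⌊$239,691 × 150%/8⌋ = $44,942. Book value $194,749.
Year 2: ⌊$194,749 × 150%/8⌋ = $36,515. Book value $158,234.
Year 3: ⌊$158,234 × 150%/8⌋ = $29,668. Book value $128,566.
Year 4: ⌊$128,566 × 150%/8⌋ = $24,106. Book value $104,460.
Year 5: ⌊$104,460 × 150%/8⌋ = $19,586. Book value $84,874.
Year 6: ⌊$84,874 × 150%/8⌋ = $15,913. Book value $68,961.
Year 7: ⌊$68,961 × 150%/8⌋ = $12,930. Book value $56,031.
Year 8 (final): $56,031 − $33,800 = $22,231. Book value $33,800.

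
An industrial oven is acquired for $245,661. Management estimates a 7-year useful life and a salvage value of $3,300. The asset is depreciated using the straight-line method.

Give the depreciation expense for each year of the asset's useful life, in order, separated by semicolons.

$34,623; $34,623; $34,623; $34,623; $34,623; $34,623; $34,623

Depreciable base = $245,661 − $3,300 = $242,361.
Annual expense = $242,361 / 7 = $34,623.
End of year 1: book value $211,038.
End of year 2: book value $176,415.
End of year 3: book value $141,792.
End of year 4: book value $107,169.
End of year 5: book value $72,546.
End of year 6: book value $37,923.
End of year 7: book value $3,300.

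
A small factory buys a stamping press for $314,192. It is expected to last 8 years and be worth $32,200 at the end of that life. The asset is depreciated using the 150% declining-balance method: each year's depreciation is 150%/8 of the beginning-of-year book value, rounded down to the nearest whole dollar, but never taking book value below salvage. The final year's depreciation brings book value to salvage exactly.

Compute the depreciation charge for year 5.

Depreciable base = $314,192 − $32,200 = $281,992.
Year 1: ⌊$314,192 × 150%/8⌋ = $58,911. Book value $255,281.
Year 2: ⌊$255,281 × 150%/8⌋ = $47,865. Book value $207,416.
Year 3: ⌊$207,416 × 150%/8⌋ = $38,890. Book value $168,526.
Year 4: ⌊$168,526 × 150%/8⌋ = $31,598. Book value $136,928.
Year 5: ⌊$136,928 × 150%/8⌋ = $25,674. Book value $111,254.

$25,674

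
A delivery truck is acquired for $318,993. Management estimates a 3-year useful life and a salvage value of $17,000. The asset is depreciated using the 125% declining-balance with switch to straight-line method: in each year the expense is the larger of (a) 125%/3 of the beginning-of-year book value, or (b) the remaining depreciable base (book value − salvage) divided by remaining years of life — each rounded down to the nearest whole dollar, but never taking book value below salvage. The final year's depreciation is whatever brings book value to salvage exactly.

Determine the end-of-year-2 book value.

Depreciable base = $318,993 − $17,000 = $301,993.
Year 1: DB = ⌊$318,993 × 125%/3⌋ = $132,913; SL = ⌊$301,993/3⌋ = $100,664 → take DB $132,913. Book value $186,080.
Year 2: DB = ⌊$186,080 × 125%/3⌋ = $77,533; SL = ⌊$169,080/2⌋ = $84,540 → take SL $84,540. Book value $101,540.

$101,540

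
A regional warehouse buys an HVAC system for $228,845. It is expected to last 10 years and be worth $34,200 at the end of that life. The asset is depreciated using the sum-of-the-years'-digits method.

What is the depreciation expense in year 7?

Depreciable base = $228,845 − $34,200 = $194,645.
Sum of the years' digits = 10+9+8+7+6+5+4+3+2+1 = 55.
Year 1: $194,645 × 10/55 = $35,390. Book value $193,455.
Year 2: $194,645 × 9/55 = $31,851. Book value $161,604.
Year 3: $194,645 × 8/55 = $28,312. Book value $133,292.
Year 4: $194,645 × 7/55 = $24,773. Book value $108,519.
Year 5: $194,645 × 6/55 = $21,234. Book value $87,285.
Year 6: $194,645 × 5/55 = $17,695. Book value $69,590.
Year 7: $194,645 × 4/55 = $14,156. Book value $55,434.

$14,156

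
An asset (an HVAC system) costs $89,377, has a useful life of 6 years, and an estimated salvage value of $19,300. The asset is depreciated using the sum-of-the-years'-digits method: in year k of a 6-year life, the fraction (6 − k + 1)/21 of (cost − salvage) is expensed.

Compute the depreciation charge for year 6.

$3,337

Depreciable base = $89,377 − $19,300 = $70,077.
Sum of the years' digits = 6+5+4+3+2+1 = 21.
Year 1: $70,077 × 6/21 = $20,022. Book value $69,355.
Year 2: $70,077 × 5/21 = $16,685. Book value $52,670.
Year 3: $70,077 × 4/21 = $13,348. Book value $39,322.
Year 4: $70,077 × 3/21 = $10,011. Book value $29,311.
Year 5: $70,077 × 2/21 = $6,674. Book value $22,637.
Year 6: $70,077 × 1/21 = $3,337. Book value $19,300.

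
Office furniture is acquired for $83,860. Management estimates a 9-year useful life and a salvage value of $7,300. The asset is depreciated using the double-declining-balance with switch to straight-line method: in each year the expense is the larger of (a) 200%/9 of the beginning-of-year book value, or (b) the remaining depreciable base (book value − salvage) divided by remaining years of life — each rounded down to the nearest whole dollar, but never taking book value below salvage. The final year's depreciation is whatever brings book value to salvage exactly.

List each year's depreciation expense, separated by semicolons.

Depreciable base = $83,860 − $7,300 = $76,560.
Year 1: DB = ⌊$83,860 × 200%/9⌋ = $18,635; SL = ⌊$76,560/9⌋ = $8,506 → take DB $18,635. Book value $65,225.
Year 2: DB = ⌊$65,225 × 200%/9⌋ = $14,494; SL = ⌊$57,925/8⌋ = $7,240 → take DB $14,494. Book value $50,731.
Year 3: DB = ⌊$50,731 × 200%/9⌋ = $11,273; SL = ⌊$43,431/7⌋ = $6,204 → take DB $11,273. Book value $39,458.
Year 4: DB = ⌊$39,458 × 200%/9⌋ = $8,768; SL = ⌊$32,158/6⌋ = $5,359 → take DB $8,768. Book value $30,690.
Year 5: DB = ⌊$30,690 × 200%/9⌋ = $6,820; SL = ⌊$23,390/5⌋ = $4,678 → take DB $6,820. Book value $23,870.
Year 6: DB = ⌊$23,870 × 200%/9⌋ = $5,304; SL = ⌊$16,570/4⌋ = $4,142 → take DB $5,304. Book value $18,566.
Year 7: DB = ⌊$18,566 × 200%/9⌋ = $4,125; SL = ⌊$11,266/3⌋ = $3,755 → take DB $4,125. Book value $14,441.
Year 8: DB = ⌊$14,441 × 200%/9⌋ = $3,209; SL = ⌊$7,141/2⌋ = $3,570 → take SL $3,570. Book value $10,871.
Year 9 (final): $10,871 − $7,300 = $3,571. Book value $7,300.

$18,635; $14,494; $11,273; $8,768; $6,820; $5,304; $4,125; $3,570; $3,571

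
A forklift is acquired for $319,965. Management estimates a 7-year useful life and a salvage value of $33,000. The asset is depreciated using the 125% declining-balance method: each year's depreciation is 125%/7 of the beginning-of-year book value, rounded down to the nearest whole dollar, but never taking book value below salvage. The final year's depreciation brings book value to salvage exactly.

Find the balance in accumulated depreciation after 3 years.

$142,621

Depreciable base = $319,965 − $33,000 = $286,965.
Year 1: ⌊$319,965 × 125%/7⌋ = $57,136. Book value $262,829.
Year 2: ⌊$262,829 × 125%/7⌋ = $46,933. Book value $215,896.
Year 3: ⌊$215,896 × 125%/7⌋ = $38,552. Book value $177,344.
Accumulated through year 3 = $319,965 − $177,344 = $142,621.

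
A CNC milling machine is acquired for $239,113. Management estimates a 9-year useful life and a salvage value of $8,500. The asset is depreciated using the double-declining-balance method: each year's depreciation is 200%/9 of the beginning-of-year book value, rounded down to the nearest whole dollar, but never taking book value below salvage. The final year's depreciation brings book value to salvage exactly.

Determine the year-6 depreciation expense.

Depreciable base = $239,113 − $8,500 = $230,613.
Year 1: ⌊$239,113 × 200%/9⌋ = $53,136. Book value $185,977.
Year 2: ⌊$185,977 × 200%/9⌋ = $41,328. Book value $144,649.
Year 3: ⌊$144,649 × 200%/9⌋ = $32,144. Book value $112,505.
Year 4: ⌊$112,505 × 200%/9⌋ = $25,001. Book value $87,504.
Year 5: ⌊$87,504 × 200%/9⌋ = $19,445. Book value $68,059.
Year 6: ⌊$68,059 × 200%/9⌋ = $15,124. Book value $52,935.

$15,124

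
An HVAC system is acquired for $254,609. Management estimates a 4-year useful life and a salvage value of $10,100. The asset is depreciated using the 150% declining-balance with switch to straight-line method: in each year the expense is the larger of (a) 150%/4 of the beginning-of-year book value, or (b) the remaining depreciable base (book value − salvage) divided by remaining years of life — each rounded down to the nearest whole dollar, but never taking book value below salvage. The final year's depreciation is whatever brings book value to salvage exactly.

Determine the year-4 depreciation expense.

$44,679

Depreciable base = $254,609 − $10,100 = $244,509.
Year 1: DB = ⌊$254,609 × 150%/4⌋ = $95,478; SL = ⌊$244,509/4⌋ = $61,127 → take DB $95,478. Book value $159,131.
Year 2: DB = ⌊$159,131 × 150%/4⌋ = $59,674; SL = ⌊$149,031/3⌋ = $49,677 → take DB $59,674. Book value $99,457.
Year 3: DB = ⌊$99,457 × 150%/4⌋ = $37,296; SL = ⌊$89,357/2⌋ = $44,678 → take SL $44,678. Book value $54,779.
Year 4 (final): $54,779 − $10,100 = $44,679. Book value $10,100.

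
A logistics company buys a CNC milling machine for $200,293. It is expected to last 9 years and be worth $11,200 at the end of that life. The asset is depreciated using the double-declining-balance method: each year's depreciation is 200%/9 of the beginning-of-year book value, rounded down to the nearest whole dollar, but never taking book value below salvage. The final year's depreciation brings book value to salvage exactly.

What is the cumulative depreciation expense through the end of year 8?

Depreciable base = $200,293 − $11,200 = $189,093.
Year 1: ⌊$200,293 × 200%/9⌋ = $44,509. Book value $155,784.
Year 2: ⌊$155,784 × 200%/9⌋ = $34,618. Book value $121,166.
Year 3: ⌊$121,166 × 200%/9⌋ = $26,925. Book value $94,241.
Year 4: ⌊$94,241 × 200%/9⌋ = $20,942. Book value $73,299.
Year 5: ⌊$73,299 × 200%/9⌋ = $16,288. Book value $57,011.
Year 6: ⌊$57,011 × 200%/9⌋ = $12,669. Book value $44,342.
Year 7: ⌊$44,342 × 200%/9⌋ = $9,853. Book value $34,489.
Year 8: ⌊$34,489 × 200%/9⌋ = $7,664. Book value $26,825.
Accumulated through year 8 = $200,293 − $26,825 = $173,468.

$173,468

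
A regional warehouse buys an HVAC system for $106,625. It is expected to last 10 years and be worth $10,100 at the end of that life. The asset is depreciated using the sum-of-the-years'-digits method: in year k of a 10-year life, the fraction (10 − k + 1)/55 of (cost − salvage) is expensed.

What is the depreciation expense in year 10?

Depreciable base = $106,625 − $10,100 = $96,525.
Sum of the years' digits = 10+9+8+7+6+5+4+3+2+1 = 55.
Year 1: $96,525 × 10/55 = $17,550. Book value $89,075.
Year 2: $96,525 × 9/55 = $15,795. Book value $73,280.
Year 3: $96,525 × 8/55 = $14,040. Book value $59,240.
Year 4: $96,525 × 7/55 = $12,285. Book value $46,955.
Year 5: $96,525 × 6/55 = $10,530. Book value $36,425.
Year 6: $96,525 × 5/55 = $8,775. Book value $27,650.
Year 7: $96,525 × 4/55 = $7,020. Book value $20,630.
Year 8: $96,525 × 3/55 = $5,265. Book value $15,365.
Year 9: $96,525 × 2/55 = $3,510. Book value $11,855.
Year 10: $96,525 × 1/55 = $1,755. Book value $10,100.

$1,755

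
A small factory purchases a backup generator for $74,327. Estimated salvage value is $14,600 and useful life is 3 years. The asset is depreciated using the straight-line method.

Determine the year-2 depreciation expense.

$19,909

Depreciable base = $74,327 − $14,600 = $59,727.
Annual expense = $59,727 / 3 = $19,909.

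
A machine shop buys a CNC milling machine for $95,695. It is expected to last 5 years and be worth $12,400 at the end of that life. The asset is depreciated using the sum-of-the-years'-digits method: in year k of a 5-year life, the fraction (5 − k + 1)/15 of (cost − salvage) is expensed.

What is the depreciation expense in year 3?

Depreciable base = $95,695 − $12,400 = $83,295.
Sum of the years' digits = 5+4+3+2+1 = 15.
Year 1: $83,295 × 5/15 = $27,765. Book value $67,930.
Year 2: $83,295 × 4/15 = $22,212. Book value $45,718.
Year 3: $83,295 × 3/15 = $16,659. Book value $29,059.

$16,659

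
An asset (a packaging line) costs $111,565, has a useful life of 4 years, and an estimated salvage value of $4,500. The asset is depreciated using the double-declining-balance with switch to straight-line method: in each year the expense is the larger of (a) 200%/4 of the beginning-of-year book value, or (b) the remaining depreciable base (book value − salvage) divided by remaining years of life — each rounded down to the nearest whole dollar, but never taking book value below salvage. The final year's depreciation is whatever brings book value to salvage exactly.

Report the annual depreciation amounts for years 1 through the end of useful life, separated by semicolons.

Depreciable base = $111,565 − $4,500 = $107,065.
Year 1: DB = ⌊$111,565 × 200%/4⌋ = $55,782; SL = ⌊$107,065/4⌋ = $26,766 → take DB $55,782. Book value $55,783.
Year 2: DB = ⌊$55,783 × 200%/4⌋ = $27,891; SL = ⌊$51,283/3⌋ = $17,094 → take DB $27,891. Book value $27,892.
Year 3: DB = ⌊$27,892 × 200%/4⌋ = $13,946; SL = ⌊$23,392/2⌋ = $11,696 → take DB $13,946. Book value $13,946.
Year 4 (final): $13,946 − $4,500 = $9,446. Book value $4,500.

$55,782; $27,891; $13,946; $9,446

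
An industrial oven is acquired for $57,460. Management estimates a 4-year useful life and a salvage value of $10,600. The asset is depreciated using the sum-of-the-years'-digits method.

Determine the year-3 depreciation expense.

$9,372

Depreciable base = $57,460 − $10,600 = $46,860.
Sum of the years' digits = 4+3+2+1 = 10.
Year 1: $46,860 × 4/10 = $18,744. Book value $38,716.
Year 2: $46,860 × 3/10 = $14,058. Book value $24,658.
Year 3: $46,860 × 2/10 = $9,372. Book value $15,286.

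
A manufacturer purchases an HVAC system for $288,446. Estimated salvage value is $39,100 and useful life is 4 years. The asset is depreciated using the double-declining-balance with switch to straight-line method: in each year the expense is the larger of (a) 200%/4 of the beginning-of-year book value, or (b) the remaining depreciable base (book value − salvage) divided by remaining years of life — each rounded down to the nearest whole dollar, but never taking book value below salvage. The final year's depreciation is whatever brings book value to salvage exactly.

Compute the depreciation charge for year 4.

Depreciable base = $288,446 − $39,100 = $249,346.
Year 1: DB = ⌊$288,446 × 200%/4⌋ = $144,223; SL = ⌊$249,346/4⌋ = $62,336 → take DB $144,223. Book value $144,223.
Year 2: DB = ⌊$144,223 × 200%/4⌋ = $72,111; SL = ⌊$105,123/3⌋ = $35,041 → take DB $72,111. Book value $72,112.
Year 3: DB = ⌊$72,112 × 200%/4⌋ = $36,056; SL = ⌊$33,012/2⌋ = $16,506 → take DB $36,056, capped at $33,012. Book value $39,100.
Year 4 (final): $39,100 − $39,100 = $0. Book value $39,100.

$0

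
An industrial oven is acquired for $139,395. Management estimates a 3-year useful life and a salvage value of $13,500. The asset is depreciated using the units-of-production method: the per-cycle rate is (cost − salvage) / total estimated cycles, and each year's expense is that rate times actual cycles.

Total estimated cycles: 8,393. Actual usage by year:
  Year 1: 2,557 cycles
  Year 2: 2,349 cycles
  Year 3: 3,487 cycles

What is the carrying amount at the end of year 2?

$65,805

Depreciable base = $139,395 − $13,500 = $125,895.
Rate = $125,895 / 8,393 cycles = $15 per cycle.
Year 1: 2,557 × $15 = $38,355. Book value $101,040.
Year 2: 2,349 × $15 = $35,235. Book value $65,805.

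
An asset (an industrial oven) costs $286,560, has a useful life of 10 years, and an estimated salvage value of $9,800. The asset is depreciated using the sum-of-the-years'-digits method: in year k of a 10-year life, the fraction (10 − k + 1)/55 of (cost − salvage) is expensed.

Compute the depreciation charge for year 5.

$30,192

Depreciable base = $286,560 − $9,800 = $276,760.
Sum of the years' digits = 10+9+8+7+6+5+4+3+2+1 = 55.
Year 1: $276,760 × 10/55 = $50,320. Book value $236,240.
Year 2: $276,760 × 9/55 = $45,288. Book value $190,952.
Year 3: $276,760 × 8/55 = $40,256. Book value $150,696.
Year 4: $276,760 × 7/55 = $35,224. Book value $115,472.
Year 5: $276,760 × 6/55 = $30,192. Book value $85,280.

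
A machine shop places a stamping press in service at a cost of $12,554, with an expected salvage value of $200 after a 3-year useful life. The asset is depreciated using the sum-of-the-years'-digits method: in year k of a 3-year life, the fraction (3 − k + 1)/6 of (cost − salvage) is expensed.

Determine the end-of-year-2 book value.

Depreciable base = $12,554 − $200 = $12,354.
Sum of the years' digits = 3+2+1 = 6.
Year 1: $12,354 × 3/6 = $6,177. Book value $6,377.
Year 2: $12,354 × 2/6 = $4,118. Book value $2,259.

$2,259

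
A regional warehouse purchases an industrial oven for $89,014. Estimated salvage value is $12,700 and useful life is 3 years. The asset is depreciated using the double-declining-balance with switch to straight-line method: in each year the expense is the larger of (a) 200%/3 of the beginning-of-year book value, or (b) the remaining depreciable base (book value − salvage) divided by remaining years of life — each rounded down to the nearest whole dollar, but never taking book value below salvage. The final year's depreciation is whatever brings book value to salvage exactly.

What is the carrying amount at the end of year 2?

$12,700

Depreciable base = $89,014 − $12,700 = $76,314.
Year 1: DB = ⌊$89,014 × 200%/3⌋ = $59,342; SL = ⌊$76,314/3⌋ = $25,438 → take DB $59,342. Book value $29,672.
Year 2: DB = ⌊$29,672 × 200%/3⌋ = $19,781; SL = ⌊$16,972/2⌋ = $8,486 → take DB $19,781, capped at $16,972. Book value $12,700.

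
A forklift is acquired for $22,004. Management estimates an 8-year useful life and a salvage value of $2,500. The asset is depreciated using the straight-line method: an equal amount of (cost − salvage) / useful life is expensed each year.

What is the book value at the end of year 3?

$14,690

Depreciable base = $22,004 − $2,500 = $19,504.
Annual expense = $19,504 / 8 = $2,438.
End of year 1: book value $19,566.
End of year 2: book value $17,128.
End of year 3: book value $14,690.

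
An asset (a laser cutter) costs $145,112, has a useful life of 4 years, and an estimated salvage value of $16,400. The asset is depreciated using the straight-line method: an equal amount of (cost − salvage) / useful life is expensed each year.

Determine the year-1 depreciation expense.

Depreciable base = $145,112 − $16,400 = $128,712.
Annual expense = $128,712 / 4 = $32,178.

$32,178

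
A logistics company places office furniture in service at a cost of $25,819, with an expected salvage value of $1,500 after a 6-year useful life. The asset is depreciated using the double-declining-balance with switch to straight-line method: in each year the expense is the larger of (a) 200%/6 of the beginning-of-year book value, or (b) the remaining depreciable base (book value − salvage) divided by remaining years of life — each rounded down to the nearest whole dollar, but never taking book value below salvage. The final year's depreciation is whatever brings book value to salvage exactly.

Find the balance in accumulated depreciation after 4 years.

$20,718

Depreciable base = $25,819 − $1,500 = $24,319.
Year 1: DB = ⌊$25,819 × 200%/6⌋ = $8,606; SL = ⌊$24,319/6⌋ = $4,053 → take DB $8,606. Book value $17,213.
Year 2: DB = ⌊$17,213 × 200%/6⌋ = $5,737; SL = ⌊$15,713/5⌋ = $3,142 → take DB $5,737. Book value $11,476.
Year 3: DB = ⌊$11,476 × 200%/6⌋ = $3,825; SL = ⌊$9,976/4⌋ = $2,494 → take DB $3,825. Book value $7,651.
Year 4: DB = ⌊$7,651 × 200%/6⌋ = $2,550; SL = ⌊$6,151/3⌋ = $2,050 → take DB $2,550. Book value $5,101.
Accumulated through year 4 = $25,819 − $5,101 = $20,718.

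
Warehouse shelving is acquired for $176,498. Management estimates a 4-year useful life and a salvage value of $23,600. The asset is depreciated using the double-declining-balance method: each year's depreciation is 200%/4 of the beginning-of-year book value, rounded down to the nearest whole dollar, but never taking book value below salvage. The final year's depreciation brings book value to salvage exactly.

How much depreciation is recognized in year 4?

$0

Depreciable base = $176,498 − $23,600 = $152,898.
Year 1: ⌊$176,498 × 200%/4⌋ = $88,249. Book value $88,249.
Year 2: ⌊$88,249 × 200%/4⌋ = $44,124. Book value $44,125.
Year 3: ⌊$44,125 × 200%/4⌋ = $22,062, capped at $20,525. Book value $23,600.
Year 4 (final): $23,600 − $23,600 = $0. Book value $23,600.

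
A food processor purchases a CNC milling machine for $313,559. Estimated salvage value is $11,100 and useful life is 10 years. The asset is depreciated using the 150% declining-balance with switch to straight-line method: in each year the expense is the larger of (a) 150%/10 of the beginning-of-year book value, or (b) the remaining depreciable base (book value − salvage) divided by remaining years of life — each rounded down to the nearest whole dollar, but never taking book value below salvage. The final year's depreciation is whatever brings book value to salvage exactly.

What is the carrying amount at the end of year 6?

Depreciable base = $313,559 − $11,100 = $302,459.
Year 1: DB = ⌊$313,559 × 150%/10⌋ = $47,033; SL = ⌊$302,459/10⌋ = $30,245 → take DB $47,033. Book value $266,526.
Year 2: DB = ⌊$266,526 × 150%/10⌋ = $39,978; SL = ⌊$255,426/9⌋ = $28,380 → take DB $39,978. Book value $226,548.
Year 3: DB = ⌊$226,548 × 150%/10⌋ = $33,982; SL = ⌊$215,448/8⌋ = $26,931 → take DB $33,982. Book value $192,566.
Year 4: DB = ⌊$192,566 × 150%/10⌋ = $28,884; SL = ⌊$181,466/7⌋ = $25,923 → take DB $28,884. Book value $163,682.
Year 5: DB = ⌊$163,682 × 150%/10⌋ = $24,552; SL = ⌊$152,582/6⌋ = $25,430 → take SL $25,430. Book value $138,252.
Year 6: DB = ⌊$138,252 × 150%/10⌋ = $20,737; SL = ⌊$127,152/5⌋ = $25,430 → take SL $25,430. Book value $112,822.

$112,822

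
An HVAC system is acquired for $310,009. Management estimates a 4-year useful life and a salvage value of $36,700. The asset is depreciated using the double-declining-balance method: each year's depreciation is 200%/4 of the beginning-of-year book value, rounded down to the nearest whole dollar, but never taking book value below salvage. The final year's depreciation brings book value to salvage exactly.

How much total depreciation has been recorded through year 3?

Depreciable base = $310,009 − $36,700 = $273,309.
Year 1: ⌊$310,009 × 200%/4⌋ = $155,004. Book value $155,005.
Year 2: ⌊$155,005 × 200%/4⌋ = $77,502. Book value $77,503.
Year 3: ⌊$77,503 × 200%/4⌋ = $38,751. Book value $38,752.
Accumulated through year 3 = $310,009 − $38,752 = $271,257.

$271,257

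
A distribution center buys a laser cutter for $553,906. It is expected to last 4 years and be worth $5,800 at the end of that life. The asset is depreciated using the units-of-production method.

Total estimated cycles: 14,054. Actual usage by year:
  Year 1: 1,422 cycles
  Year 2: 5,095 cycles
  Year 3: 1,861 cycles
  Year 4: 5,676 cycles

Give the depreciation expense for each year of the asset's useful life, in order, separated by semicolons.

Depreciable base = $553,906 − $5,800 = $548,106.
Rate = $548,106 / 14,054 cycles = $39 per cycle.
Year 1: 1,422 × $39 = $55,458. Book value $498,448.
Year 2: 5,095 × $39 = $198,705. Book value $299,743.
Year 3: 1,861 × $39 = $72,579. Book value $227,164.
Year 4: 5,676 × $39 = $221,364. Book value $5,800.

$55,458; $198,705; $72,579; $221,364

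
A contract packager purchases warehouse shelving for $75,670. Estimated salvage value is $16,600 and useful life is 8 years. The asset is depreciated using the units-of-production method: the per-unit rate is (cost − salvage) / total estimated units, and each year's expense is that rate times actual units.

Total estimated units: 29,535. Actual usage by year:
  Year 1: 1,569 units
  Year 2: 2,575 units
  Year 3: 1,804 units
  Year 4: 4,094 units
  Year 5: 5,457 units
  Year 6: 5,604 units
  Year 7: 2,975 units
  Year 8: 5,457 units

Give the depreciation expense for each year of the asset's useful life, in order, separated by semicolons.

$3,138; $5,150; $3,608; $8,188; $10,914; $11,208; $5,950; $10,914

Depreciable base = $75,670 − $16,600 = $59,070.
Rate = $59,070 / 29,535 units = $2 per unit.
Year 1: 1,569 × $2 = $3,138. Book value $72,532.
Year 2: 2,575 × $2 = $5,150. Book value $67,382.
Year 3: 1,804 × $2 = $3,608. Book value $63,774.
Year 4: 4,094 × $2 = $8,188. Book value $55,586.
Year 5: 5,457 × $2 = $10,914. Book value $44,672.
Year 6: 5,604 × $2 = $11,208. Book value $33,464.
Year 7: 2,975 × $2 = $5,950. Book value $27,514.
Year 8: 5,457 × $2 = $10,914. Book value $16,600.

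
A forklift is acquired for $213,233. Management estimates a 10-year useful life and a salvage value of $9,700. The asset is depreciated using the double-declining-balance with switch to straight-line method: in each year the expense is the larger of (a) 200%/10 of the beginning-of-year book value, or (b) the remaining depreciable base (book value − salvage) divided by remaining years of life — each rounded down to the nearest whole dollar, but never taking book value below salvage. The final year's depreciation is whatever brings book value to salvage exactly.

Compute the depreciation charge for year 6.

$13,974

Depreciable base = $213,233 − $9,700 = $203,533.
Year 1: DB = ⌊$213,233 × 200%/10⌋ = $42,646; SL = ⌊$203,533/10⌋ = $20,353 → take DB $42,646. Book value $170,587.
Year 2: DB = ⌊$170,587 × 200%/10⌋ = $34,117; SL = ⌊$160,887/9⌋ = $17,876 → take DB $34,117. Book value $136,470.
Year 3: DB = ⌊$136,470 × 200%/10⌋ = $27,294; SL = ⌊$126,770/8⌋ = $15,846 → take DB $27,294. Book value $109,176.
Year 4: DB = ⌊$109,176 × 200%/10⌋ = $21,835; SL = ⌊$99,476/7⌋ = $14,210 → take DB $21,835. Book value $87,341.
Year 5: DB = ⌊$87,341 × 200%/10⌋ = $17,468; SL = ⌊$77,641/6⌋ = $12,940 → take DB $17,468. Book value $69,873.
Year 6: DB = ⌊$69,873 × 200%/10⌋ = $13,974; SL = ⌊$60,173/5⌋ = $12,034 → take DB $13,974. Book value $55,899.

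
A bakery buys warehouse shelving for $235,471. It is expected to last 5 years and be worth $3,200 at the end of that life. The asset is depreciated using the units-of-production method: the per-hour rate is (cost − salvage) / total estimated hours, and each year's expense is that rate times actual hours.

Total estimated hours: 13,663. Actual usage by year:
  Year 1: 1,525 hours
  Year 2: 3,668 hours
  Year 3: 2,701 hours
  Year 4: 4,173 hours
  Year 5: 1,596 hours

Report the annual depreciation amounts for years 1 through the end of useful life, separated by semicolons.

$25,925; $62,356; $45,917; $70,941; $27,132

Depreciable base = $235,471 − $3,200 = $232,271.
Rate = $232,271 / 13,663 hours = $17 per hour.
Year 1: 1,525 × $17 = $25,925. Book value $209,546.
Year 2: 3,668 × $17 = $62,356. Book value $147,190.
Year 3: 2,701 × $17 = $45,917. Book value $101,273.
Year 4: 4,173 × $17 = $70,941. Book value $30,332.
Year 5: 1,596 × $17 = $27,132. Book value $3,200.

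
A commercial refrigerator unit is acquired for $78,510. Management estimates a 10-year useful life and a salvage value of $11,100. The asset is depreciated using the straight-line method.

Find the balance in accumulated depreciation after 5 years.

Depreciable base = $78,510 − $11,100 = $67,410.
Annual expense = $67,410 / 10 = $6,741.
End of year 1: book value $71,769.
End of year 2: book value $65,028.
End of year 3: book value $58,287.
End of year 4: book value $51,546.
End of year 5: book value $44,805.
Accumulated through year 5 = $78,510 − $44,805 = $33,705.

$33,705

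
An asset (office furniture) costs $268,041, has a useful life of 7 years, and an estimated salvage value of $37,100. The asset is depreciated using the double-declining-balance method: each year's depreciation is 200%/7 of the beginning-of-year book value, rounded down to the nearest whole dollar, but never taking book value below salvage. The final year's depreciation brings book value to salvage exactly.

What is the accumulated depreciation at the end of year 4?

$198,267

Depreciable base = $268,041 − $37,100 = $230,941.
Year 1: ⌊$268,041 × 200%/7⌋ = $76,583. Book value $191,458.
Year 2: ⌊$191,458 × 200%/7⌋ = $54,702. Book value $136,756.
Year 3: ⌊$136,756 × 200%/7⌋ = $39,073. Book value $97,683.
Year 4: ⌊$97,683 × 200%/7⌋ = $27,909. Book value $69,774.
Accumulated through year 4 = $268,041 − $69,774 = $198,267.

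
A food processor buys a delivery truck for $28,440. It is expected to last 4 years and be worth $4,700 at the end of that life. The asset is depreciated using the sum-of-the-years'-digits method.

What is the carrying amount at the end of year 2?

Depreciable base = $28,440 − $4,700 = $23,740.
Sum of the years' digits = 4+3+2+1 = 10.
Year 1: $23,740 × 4/10 = $9,496. Book value $18,944.
Year 2: $23,740 × 3/10 = $7,122. Book value $11,822.

$11,822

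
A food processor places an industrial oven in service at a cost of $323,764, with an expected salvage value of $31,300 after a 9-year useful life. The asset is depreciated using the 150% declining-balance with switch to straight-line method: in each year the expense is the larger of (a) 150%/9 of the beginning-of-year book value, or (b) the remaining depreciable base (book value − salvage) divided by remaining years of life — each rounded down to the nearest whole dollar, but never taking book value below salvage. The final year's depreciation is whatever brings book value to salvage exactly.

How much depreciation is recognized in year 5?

$26,023

Depreciable base = $323,764 − $31,300 = $292,464.
Year 1: DB = ⌊$323,764 × 150%/9⌋ = $53,960; SL = ⌊$292,464/9⌋ = $32,496 → take DB $53,960. Book value $269,804.
Year 2: DB = ⌊$269,804 × 150%/9⌋ = $44,967; SL = ⌊$238,504/8⌋ = $29,813 → take DB $44,967. Book value $224,837.
Year 3: DB = ⌊$224,837 × 150%/9⌋ = $37,472; SL = ⌊$193,537/7⌋ = $27,648 → take DB $37,472. Book value $187,365.
Year 4: DB = ⌊$187,365 × 150%/9⌋ = $31,227; SL = ⌊$156,065/6⌋ = $26,010 → take DB $31,227. Book value $156,138.
Year 5: DB = ⌊$156,138 × 150%/9⌋ = $26,023; SL = ⌊$124,838/5⌋ = $24,967 → take DB $26,023. Book value $130,115.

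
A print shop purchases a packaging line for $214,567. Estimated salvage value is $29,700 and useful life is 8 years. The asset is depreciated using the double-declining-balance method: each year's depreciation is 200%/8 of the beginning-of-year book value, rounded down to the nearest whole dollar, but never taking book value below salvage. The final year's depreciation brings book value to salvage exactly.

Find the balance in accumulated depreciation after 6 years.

$176,377

Depreciable base = $214,567 − $29,700 = $184,867.
Year 1: ⌊$214,567 × 200%/8⌋ = $53,641. Book value $160,926.
Year 2: ⌊$160,926 × 200%/8⌋ = $40,231. Book value $120,695.
Year 3: ⌊$120,695 × 200%/8⌋ = $30,173. Book value $90,522.
Year 4: ⌊$90,522 × 200%/8⌋ = $22,630. Book value $67,892.
Year 5: ⌊$67,892 × 200%/8⌋ = $16,973. Book value $50,919.
Year 6: ⌊$50,919 × 200%/8⌋ = $12,729. Book value $38,190.
Accumulated through year 6 = $214,567 − $38,190 = $176,377.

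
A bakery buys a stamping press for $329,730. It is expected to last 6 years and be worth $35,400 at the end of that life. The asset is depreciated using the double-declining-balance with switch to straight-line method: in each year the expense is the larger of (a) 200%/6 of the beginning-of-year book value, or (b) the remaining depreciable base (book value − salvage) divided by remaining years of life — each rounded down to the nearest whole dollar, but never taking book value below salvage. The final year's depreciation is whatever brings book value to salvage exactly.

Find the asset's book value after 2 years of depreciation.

$146,547

Depreciable base = $329,730 − $35,400 = $294,330.
Year 1: DB = ⌊$329,730 × 200%/6⌋ = $109,910; SL = ⌊$294,330/6⌋ = $49,055 → take DB $109,910. Book value $219,820.
Year 2: DB = ⌊$219,820 × 200%/6⌋ = $73,273; SL = ⌊$184,420/5⌋ = $36,884 → take DB $73,273. Book value $146,547.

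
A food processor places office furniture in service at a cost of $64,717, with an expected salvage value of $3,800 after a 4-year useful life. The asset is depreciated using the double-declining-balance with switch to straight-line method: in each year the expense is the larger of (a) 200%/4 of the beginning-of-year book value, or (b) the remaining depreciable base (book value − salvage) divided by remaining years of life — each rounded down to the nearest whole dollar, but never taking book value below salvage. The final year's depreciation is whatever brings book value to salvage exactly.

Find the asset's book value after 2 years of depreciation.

Depreciable base = $64,717 − $3,800 = $60,917.
Year 1: DB = ⌊$64,717 × 200%/4⌋ = $32,358; SL = ⌊$60,917/4⌋ = $15,229 → take DB $32,358. Book value $32,359.
Year 2: DB = ⌊$32,359 × 200%/4⌋ = $16,179; SL = ⌊$28,559/3⌋ = $9,519 → take DB $16,179. Book value $16,180.

$16,180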